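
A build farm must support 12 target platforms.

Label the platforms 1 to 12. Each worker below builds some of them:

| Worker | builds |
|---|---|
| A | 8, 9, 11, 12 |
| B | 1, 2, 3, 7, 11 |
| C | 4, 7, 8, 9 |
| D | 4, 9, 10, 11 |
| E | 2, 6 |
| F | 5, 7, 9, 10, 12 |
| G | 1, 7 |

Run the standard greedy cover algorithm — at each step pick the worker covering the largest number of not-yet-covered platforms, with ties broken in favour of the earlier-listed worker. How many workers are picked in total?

4

Greedy: pick B (covers 5 new) → pick F (covers 4 new) → pick C (covers 2 new) → pick E (covers 1 new). Total picks: 4.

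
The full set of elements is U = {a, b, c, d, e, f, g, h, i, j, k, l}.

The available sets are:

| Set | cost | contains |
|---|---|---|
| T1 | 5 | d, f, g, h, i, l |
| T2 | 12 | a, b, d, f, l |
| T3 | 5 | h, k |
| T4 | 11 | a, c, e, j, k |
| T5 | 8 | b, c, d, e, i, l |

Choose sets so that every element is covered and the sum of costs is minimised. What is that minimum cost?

T1, T4, T5 together cover every element (T1 ∪ T4 ∪ T5 = {a, b, c, d, e, f, g, h, i, j, k, l}); total cost 5 + 11 + 8 = 24.
No covering selection has total cost below 24.

24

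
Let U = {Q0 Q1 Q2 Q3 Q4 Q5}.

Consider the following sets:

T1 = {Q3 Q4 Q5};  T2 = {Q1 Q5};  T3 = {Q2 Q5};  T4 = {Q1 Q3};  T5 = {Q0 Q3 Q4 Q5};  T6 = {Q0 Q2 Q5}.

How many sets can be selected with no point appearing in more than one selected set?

2

T3, T4 are pairwise disjoint (T3={Q2,Q5}; T4={Q1,Q3}).
Every remaining set overlaps one of these, and no 3 of the listed sets are pairwise disjoint, so 2 is the maximum.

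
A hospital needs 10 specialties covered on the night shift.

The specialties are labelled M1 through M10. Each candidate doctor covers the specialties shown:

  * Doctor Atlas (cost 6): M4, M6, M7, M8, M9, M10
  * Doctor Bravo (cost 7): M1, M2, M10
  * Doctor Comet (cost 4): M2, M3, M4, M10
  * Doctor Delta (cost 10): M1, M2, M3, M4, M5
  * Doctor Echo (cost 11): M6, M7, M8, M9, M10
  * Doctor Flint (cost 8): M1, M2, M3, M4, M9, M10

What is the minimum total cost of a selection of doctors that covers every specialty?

16

Atlas, Delta together cover every specialty (Atlas ∪ Delta = {M1, M2, M3, M4, M5, M6, M7, M8, M9, M10}); total cost 6 + 10 = 16.
The greedy pick Atlas, Comet, Delta costs 20; no covering selection beats 16.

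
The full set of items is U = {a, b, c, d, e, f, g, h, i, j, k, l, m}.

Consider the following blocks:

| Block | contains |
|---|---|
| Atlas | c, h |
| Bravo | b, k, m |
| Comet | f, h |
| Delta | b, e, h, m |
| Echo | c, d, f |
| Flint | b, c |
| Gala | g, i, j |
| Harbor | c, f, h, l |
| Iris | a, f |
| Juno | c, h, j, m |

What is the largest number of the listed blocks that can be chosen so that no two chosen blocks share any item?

Atlas, Bravo, Gala, Iris are pairwise disjoint (Atlas={c,h}; Bravo={b,k,m}; Gala={g,i,j}; Iris={a,f}).
Every remaining block overlaps one of these, and no 5 of the listed blocks are pairwise disjoint, so 4 is the maximum.

4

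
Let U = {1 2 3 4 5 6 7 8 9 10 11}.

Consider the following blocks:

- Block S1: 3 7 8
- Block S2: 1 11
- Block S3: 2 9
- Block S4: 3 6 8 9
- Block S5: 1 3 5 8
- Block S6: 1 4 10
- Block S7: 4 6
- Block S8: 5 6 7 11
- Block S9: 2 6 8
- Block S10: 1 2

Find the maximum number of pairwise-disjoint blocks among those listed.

S1, S2, S3, S7 are pairwise disjoint (S1={3,7,8}; S2={1,11}; S3={2,9}; S7={4,6}).
Every remaining block overlaps one of these, and no 5 of the listed blocks are pairwise disjoint, so 4 is the maximum.

4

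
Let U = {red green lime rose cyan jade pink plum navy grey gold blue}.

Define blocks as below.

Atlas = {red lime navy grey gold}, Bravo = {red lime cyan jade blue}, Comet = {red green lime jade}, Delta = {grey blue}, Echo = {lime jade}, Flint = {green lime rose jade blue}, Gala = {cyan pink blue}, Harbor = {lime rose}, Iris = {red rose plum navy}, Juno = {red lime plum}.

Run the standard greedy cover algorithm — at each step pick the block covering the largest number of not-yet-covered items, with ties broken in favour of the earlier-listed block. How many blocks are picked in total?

4

Greedy: pick Atlas (covers 5 new) → pick Flint (covers 4 new) → pick Gala (covers 2 new) → pick Iris (covers 1 new). Total picks: 4.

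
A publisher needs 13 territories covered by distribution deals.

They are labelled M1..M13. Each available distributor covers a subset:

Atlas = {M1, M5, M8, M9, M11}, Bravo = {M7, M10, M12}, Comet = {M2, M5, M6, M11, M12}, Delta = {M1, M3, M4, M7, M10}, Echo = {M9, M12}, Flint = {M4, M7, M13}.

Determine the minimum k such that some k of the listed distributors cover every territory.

Atlas and Comet and Delta and Flint together: Atlas ∪ Comet ∪ Delta ∪ Flint = {M1, M2, M3, M4, M5, M6, M7, M8, M9, M10, M11, M12, M13} — every territory is covered.
No 3 of the 6 distributors cover everything (all 20 combinations miss at least one territory), so 4 is optimal.

4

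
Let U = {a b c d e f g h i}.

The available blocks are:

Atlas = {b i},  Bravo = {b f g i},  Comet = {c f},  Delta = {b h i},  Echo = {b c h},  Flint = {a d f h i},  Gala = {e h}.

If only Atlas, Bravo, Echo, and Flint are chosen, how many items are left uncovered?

Union of Atlas, Bravo, Echo, Flint = {a, b, c, d, f, g, h, i}.
Not covered: e — 1 item.

1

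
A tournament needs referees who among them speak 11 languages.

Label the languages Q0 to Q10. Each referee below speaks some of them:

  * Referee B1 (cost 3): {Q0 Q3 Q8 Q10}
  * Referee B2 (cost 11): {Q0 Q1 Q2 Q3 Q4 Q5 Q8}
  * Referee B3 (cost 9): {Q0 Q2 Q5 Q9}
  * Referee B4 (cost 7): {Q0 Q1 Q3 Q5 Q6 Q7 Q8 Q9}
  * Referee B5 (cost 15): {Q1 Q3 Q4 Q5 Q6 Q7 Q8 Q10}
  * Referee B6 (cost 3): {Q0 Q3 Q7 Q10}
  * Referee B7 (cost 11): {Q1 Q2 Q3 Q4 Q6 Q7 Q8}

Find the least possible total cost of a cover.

B1, B4, B7 together cover every language (B1 ∪ B4 ∪ B7 = {Q0, Q1, Q2, Q3, Q4, Q5, Q6, Q7, Q8, Q9, Q10}); total cost 3 + 7 + 11 = 21.
No covering selection has total cost below 21.

21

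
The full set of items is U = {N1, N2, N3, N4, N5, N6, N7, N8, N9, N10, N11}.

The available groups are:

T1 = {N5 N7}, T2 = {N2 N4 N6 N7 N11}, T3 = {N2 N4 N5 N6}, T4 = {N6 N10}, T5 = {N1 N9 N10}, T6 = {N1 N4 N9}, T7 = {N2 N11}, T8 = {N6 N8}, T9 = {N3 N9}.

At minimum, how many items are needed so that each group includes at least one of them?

H = {N2, N5, N6, N9} meets every group (each contains at least one member of H), and |H| = 4.
The groups T1, T5, T7, T8 are pairwise disjoint, so any hitting set needs a separate item for each — at least 4. Hence 4 is optimal.

4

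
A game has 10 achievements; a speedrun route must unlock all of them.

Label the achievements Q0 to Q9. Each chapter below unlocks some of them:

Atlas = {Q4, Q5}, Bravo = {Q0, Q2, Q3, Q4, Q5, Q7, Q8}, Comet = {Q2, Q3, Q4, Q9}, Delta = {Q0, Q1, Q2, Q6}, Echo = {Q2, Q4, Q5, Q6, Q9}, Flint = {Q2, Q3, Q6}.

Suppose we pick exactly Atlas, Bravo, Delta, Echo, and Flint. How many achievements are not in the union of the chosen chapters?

0

Union of Atlas, Bravo, Delta, Echo, Flint = {Q0, Q1, Q2, Q3, Q4, Q5, Q6, Q7, Q8, Q9} — that's every achievement, so 0 are uncovered.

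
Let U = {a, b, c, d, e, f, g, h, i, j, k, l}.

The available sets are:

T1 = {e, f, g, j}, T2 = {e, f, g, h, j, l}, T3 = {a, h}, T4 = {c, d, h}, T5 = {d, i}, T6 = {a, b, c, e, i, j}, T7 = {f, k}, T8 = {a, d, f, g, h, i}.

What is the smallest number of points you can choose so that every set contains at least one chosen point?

The 3 points {f, h, i} hit every set.
The sets T1, T3, T5 are pairwise disjoint, so any hitting set needs a separate point for each — at least 3. Hence 3 is optimal.

3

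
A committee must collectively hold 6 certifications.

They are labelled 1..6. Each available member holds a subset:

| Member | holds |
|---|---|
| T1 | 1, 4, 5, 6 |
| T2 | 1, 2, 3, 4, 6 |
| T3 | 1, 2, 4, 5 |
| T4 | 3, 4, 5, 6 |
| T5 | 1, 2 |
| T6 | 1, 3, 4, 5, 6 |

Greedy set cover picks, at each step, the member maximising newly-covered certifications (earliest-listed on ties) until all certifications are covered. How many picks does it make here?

2

Greedy: pick T2 (covers 5 new) → pick T1 (covers 1 new). Total picks: 2.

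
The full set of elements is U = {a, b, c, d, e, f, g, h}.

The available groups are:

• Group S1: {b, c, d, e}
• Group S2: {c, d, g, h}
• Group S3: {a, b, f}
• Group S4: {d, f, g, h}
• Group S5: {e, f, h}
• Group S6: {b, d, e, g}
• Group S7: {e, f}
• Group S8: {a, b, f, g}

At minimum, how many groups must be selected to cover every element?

S2, S7, and S8 cover everything between them: the union {a, b, c, d, e, f, g, h} is all of U.
No 2 of the 8 groups cover everything (all 28 combinations miss at least one element), so 3 is optimal.

3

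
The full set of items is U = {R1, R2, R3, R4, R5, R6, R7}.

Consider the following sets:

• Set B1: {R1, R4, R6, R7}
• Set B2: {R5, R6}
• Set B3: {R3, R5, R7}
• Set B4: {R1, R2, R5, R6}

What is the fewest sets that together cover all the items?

Take {B1, B3, B4}. Their union is {R1, R2, R3, R4, R5, R6, R7}, which is all 7 items.
Only B4 contains R2, so B4 is forced; the remaining 3 items need at least 2 more sets (each remaining set adds at most 2) — so at least 3 sets are needed, and 3 is optimal.

3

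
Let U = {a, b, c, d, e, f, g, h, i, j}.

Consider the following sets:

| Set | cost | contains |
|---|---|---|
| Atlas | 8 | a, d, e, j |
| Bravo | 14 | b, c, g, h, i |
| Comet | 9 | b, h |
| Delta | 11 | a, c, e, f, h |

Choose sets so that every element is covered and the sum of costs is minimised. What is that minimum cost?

Atlas, Bravo, Delta together cover every element (Atlas ∪ Bravo ∪ Delta = {a, b, c, d, e, f, g, h, i, j}); total cost 8 + 14 + 11 = 33.
No covering selection has total cost below 33.

33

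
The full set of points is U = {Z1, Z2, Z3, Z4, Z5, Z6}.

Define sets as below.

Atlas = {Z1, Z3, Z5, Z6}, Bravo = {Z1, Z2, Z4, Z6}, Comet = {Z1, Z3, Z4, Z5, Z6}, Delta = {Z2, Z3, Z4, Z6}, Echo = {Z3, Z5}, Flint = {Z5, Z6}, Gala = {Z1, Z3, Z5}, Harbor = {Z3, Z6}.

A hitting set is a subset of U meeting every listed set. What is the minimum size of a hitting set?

2

Take H = {Z3, Z6}. Each listed set contains at least one of these, so H is a hitting set of size 2.
The sets Bravo, Echo are pairwise disjoint, so any hitting set needs a separate point for each — at least 2. Hence 2 is optimal.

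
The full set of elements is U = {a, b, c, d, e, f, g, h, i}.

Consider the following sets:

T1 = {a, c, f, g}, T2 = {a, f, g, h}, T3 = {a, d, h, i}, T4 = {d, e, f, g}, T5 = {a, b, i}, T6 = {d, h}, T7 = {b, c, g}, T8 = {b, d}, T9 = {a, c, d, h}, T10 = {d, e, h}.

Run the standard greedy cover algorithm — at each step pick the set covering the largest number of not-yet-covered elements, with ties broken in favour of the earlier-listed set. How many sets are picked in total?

4

Greedy: pick T1 (covers 4 new) → pick T3 (covers 3 new) → pick T4 (covers 1 new) → pick T5 (covers 1 new). Total picks: 4.
(The true minimum cover uses only 3 sets, so greedy is not optimal here.)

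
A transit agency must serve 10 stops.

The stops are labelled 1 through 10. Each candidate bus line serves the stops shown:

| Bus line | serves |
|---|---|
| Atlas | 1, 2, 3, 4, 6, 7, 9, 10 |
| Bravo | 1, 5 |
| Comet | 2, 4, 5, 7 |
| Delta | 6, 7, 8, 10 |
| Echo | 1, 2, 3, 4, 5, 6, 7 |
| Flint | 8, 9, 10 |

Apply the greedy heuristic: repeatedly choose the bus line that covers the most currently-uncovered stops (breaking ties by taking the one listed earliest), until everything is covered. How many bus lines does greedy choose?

3

Greedy: pick Atlas (covers 8 new) → pick Bravo (covers 1 new) → pick Delta (covers 1 new). Total picks: 3.
(The true minimum cover uses only 2 bus lines, so greedy is not optimal here.)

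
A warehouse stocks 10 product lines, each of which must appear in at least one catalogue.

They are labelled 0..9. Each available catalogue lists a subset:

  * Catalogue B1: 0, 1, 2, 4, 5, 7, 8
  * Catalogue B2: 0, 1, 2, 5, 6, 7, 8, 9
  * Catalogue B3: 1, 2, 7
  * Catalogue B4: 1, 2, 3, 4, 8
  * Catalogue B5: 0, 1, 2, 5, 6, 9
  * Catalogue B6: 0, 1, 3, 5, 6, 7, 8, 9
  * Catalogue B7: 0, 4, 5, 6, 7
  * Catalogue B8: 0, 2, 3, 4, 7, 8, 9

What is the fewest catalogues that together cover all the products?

2

Take {B2, B8}. Their union is {0, 1, 2, 3, 4, 5, 6, 7, 8, 9}, which is all 10 products.
No single catalogue has all 10 products (the largest, B2, has 8), so 2 is optimal.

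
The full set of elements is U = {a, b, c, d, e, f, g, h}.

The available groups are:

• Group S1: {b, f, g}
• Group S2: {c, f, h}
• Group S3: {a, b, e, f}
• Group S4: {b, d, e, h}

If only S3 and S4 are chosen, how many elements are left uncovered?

Union of S3, S4 = {a, b, d, e, f, h}.
Not covered: c, g — 2 elements.

2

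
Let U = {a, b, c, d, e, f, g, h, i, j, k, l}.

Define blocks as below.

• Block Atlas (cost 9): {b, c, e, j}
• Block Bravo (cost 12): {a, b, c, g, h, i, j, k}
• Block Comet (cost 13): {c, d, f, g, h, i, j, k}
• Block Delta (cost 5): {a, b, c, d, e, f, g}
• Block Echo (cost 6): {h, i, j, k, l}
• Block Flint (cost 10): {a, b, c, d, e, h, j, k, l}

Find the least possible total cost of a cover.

Delta, Echo together cover every item (Delta ∪ Echo = {a, b, c, d, e, f, g, h, i, j, k, l}); total cost 5 + 6 = 11.
No covering selection has total cost below 11.

11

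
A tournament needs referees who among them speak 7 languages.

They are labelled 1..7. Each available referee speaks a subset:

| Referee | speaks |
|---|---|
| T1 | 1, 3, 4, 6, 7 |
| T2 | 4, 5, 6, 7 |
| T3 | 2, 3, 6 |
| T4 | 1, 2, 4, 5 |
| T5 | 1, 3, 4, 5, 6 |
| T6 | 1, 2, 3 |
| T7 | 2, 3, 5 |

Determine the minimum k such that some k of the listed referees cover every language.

Take {T1, T7}. Their union is {1, 2, 3, 4, 5, 6, 7}, which is all 7 languages.
No single referee has all 7 languages (the largest, T1, has 5), so 2 is optimal.

2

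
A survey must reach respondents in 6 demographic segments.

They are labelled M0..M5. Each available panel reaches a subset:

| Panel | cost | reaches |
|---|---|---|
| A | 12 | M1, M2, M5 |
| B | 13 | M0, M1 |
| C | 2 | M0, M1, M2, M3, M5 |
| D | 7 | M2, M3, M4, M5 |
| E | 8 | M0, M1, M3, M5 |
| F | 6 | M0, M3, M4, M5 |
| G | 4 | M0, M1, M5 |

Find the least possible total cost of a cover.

8

C, F together cover every segment (C ∪ F = {M0, M1, M2, M3, M4, M5}); total cost 2 + 6 = 8.
No covering selection has total cost below 8.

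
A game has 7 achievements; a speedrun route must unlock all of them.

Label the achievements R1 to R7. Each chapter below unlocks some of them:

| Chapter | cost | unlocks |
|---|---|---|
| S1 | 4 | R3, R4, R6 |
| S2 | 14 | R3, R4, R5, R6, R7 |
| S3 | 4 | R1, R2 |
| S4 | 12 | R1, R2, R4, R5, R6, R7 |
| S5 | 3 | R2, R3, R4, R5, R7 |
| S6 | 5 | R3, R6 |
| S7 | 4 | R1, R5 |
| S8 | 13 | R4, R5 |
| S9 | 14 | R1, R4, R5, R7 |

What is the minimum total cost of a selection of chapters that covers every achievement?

11

S1, S5, S7 together cover every achievement (S1 ∪ S5 ∪ S7 = {R1, R2, R3, R4, R5, R6, R7}); total cost 4 + 3 + 4 = 11.
No covering selection has total cost below 11.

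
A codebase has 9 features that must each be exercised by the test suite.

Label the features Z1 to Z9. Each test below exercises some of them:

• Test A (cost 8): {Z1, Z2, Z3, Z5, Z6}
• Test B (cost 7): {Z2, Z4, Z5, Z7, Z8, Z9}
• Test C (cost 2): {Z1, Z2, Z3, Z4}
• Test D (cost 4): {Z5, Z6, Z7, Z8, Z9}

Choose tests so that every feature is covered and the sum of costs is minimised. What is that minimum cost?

6

C, D together cover every feature (C ∪ D = {Z1, Z2, Z3, Z4, Z5, Z6, Z7, Z8, Z9}); total cost 2 + 4 = 6.
No covering selection has total cost below 6.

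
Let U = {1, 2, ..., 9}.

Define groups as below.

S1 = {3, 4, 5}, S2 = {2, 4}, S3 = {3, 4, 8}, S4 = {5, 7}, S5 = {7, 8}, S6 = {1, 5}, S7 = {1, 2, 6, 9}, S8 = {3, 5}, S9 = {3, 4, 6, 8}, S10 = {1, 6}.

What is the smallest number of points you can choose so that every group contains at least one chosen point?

4

The 4 points {4, 5, 6, 8} hit every group.
The groups S2, S5, S8, S10 are pairwise disjoint, so any hitting set needs a separate point for each — at least 4. Hence 4 is optimal.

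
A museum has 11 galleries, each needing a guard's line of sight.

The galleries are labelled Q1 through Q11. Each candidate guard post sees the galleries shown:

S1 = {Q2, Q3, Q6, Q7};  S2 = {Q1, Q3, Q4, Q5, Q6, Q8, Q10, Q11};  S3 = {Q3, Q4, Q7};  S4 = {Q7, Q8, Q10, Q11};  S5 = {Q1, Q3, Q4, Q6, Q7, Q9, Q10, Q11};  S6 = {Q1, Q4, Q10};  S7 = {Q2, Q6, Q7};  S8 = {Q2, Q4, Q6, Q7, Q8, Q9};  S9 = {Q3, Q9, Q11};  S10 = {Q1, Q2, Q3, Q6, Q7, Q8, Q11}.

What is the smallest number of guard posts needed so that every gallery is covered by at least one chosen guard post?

2

S2 and S8 together: S2 ∪ S8 = {Q1, Q2, Q3, Q4, Q5, Q6, Q7, Q8, Q9, Q10, Q11} — every gallery is covered.
No single guard post has all 11 galleries (the largest, S2, has 8), so 2 is optimal.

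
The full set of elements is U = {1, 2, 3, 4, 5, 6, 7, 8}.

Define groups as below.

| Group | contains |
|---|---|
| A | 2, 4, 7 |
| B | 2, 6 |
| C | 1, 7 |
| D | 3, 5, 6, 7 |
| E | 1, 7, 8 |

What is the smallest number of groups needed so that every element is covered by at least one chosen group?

3

Take {A, D, E}. Their union is {1, 2, 3, 4, 5, 6, 7, 8}, which is all 8 elements.
Only D contains 3, so D is forced; the remaining 4 elements need at least 2 more groups (each remaining group adds at most 2) — so at least 3 groups are needed, and 3 is optimal.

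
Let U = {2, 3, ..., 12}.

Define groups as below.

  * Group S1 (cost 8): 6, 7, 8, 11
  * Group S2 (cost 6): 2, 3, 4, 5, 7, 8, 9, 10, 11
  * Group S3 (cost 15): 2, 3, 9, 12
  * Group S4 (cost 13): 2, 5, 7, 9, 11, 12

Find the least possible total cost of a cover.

27

S1, S2, S4 together cover every point (S1 ∪ S2 ∪ S4 = {2, 3, 4, 5, 6, 7, 8, 9, 10, 11, 12}); total cost 8 + 6 + 13 = 27.
No covering selection has total cost below 27.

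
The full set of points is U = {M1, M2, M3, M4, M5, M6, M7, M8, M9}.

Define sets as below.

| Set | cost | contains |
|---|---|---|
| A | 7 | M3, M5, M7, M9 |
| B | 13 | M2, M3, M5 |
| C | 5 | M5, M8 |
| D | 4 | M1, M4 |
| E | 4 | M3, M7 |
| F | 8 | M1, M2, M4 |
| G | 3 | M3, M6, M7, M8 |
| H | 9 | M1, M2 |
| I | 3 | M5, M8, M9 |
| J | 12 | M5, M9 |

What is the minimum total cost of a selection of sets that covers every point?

14

F, G, I together cover every point (F ∪ G ∪ I = {M1, M2, M3, M4, M5, M6, M7, M8, M9}); total cost 8 + 3 + 3 = 14.
The greedy pick G, I, D, F costs 18; no covering selection beats 14.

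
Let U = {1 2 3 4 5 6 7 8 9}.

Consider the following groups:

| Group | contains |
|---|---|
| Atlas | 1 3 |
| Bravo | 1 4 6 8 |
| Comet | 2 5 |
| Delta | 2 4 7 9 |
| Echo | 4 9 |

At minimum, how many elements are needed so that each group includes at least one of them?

H = {1, 2, 4} meets every group (each contains at least one member of H), and |H| = 3.
The groups Atlas, Comet, Echo are pairwise disjoint, so any hitting set needs a separate element for each — at least 3. Hence 3 is optimal.

3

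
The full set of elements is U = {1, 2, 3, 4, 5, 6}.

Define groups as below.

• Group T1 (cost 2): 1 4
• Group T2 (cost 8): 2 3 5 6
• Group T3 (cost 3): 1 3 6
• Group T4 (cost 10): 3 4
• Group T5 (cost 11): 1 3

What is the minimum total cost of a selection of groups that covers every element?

T1, T2 together cover every element (T1 ∪ T2 = {1, 2, 3, 4, 5, 6}); total cost 2 + 8 = 10.
The greedy pick T1, T3, T2 costs 13; no covering selection beats 10.

10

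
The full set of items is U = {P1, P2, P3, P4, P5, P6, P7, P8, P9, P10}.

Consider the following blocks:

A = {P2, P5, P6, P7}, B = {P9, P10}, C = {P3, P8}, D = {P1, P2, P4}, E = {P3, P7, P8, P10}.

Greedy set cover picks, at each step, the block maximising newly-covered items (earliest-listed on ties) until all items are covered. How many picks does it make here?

4

Greedy: pick A (covers 4 new) → pick E (covers 3 new) → pick D (covers 2 new) → pick B (covers 1 new). Total picks: 4.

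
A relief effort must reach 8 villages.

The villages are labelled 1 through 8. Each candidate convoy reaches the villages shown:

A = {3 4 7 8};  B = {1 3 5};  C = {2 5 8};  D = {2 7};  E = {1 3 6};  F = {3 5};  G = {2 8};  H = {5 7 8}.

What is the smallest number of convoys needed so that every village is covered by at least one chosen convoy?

3

Take {A, C, E}. Their union is {1, 2, 3, 4, 5, 6, 7, 8}, which is all 8 villages.
Only A contains 4, so A is forced; the remaining 4 villages need at least 2 more convoys (each remaining convoy adds at most 2) — so at least 3 convoys are needed, and 3 is optimal.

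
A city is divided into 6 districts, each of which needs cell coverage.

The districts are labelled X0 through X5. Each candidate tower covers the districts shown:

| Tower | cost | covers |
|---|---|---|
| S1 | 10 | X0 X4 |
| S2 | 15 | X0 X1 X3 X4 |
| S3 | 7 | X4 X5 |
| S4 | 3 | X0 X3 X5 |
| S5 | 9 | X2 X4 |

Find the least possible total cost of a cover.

27

S2, S4, S5 together cover every district (S2 ∪ S4 ∪ S5 = {X0, X1, X2, X3, X4, X5}); total cost 15 + 3 + 9 = 27.
No covering selection has total cost below 27.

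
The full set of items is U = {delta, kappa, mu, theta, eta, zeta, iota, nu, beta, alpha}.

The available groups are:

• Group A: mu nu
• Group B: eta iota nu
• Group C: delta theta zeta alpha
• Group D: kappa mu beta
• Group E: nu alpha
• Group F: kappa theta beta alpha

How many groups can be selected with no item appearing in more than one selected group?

B, C, D are pairwise disjoint (B={eta,iota,nu}; C={delta,theta,zeta,alpha}; D={kappa,mu,beta}).
Every remaining group overlaps one of these, and no 4 of the listed groups are pairwise disjoint, so 3 is the maximum.

3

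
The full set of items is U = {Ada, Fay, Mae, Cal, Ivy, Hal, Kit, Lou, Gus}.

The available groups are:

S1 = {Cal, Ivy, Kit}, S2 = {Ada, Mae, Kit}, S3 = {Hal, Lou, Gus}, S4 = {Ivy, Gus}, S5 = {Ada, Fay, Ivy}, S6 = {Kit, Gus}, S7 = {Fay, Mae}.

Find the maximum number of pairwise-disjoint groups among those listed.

3

S1, S3, S7 are pairwise disjoint (S1={Cal,Ivy,Kit}; S3={Hal,Lou,Gus}; S7={Fay,Mae}).
Every remaining group overlaps one of these, and no 4 of the listed groups are pairwise disjoint, so 3 is the maximum.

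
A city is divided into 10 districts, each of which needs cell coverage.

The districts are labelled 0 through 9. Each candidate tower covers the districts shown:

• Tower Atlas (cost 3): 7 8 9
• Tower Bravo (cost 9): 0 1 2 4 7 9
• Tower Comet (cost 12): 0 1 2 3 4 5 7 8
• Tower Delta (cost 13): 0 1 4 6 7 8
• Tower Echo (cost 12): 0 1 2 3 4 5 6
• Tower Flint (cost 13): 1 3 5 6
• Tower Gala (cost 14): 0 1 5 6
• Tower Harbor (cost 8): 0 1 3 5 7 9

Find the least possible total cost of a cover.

Atlas, Echo together cover every district (Atlas ∪ Echo = {0, 1, 2, 3, 4, 5, 6, 7, 8, 9}); total cost 3 + 12 = 15.
No covering selection has total cost below 15.

15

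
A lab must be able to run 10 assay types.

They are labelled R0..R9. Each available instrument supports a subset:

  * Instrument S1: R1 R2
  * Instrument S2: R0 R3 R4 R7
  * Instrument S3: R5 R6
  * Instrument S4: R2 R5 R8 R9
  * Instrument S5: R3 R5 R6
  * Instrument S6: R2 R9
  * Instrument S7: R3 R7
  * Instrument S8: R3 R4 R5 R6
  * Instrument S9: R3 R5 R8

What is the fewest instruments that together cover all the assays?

S1 and S2 and S3 and S4 together: S1 ∪ S2 ∪ S3 ∪ S4 = {R0, R1, R2, R3, R4, R5, R6, R7, R8, R9} — every assay is covered.
No 3 of the 9 instruments cover everything (all 84 combinations miss at least one assay), so 4 is optimal.

4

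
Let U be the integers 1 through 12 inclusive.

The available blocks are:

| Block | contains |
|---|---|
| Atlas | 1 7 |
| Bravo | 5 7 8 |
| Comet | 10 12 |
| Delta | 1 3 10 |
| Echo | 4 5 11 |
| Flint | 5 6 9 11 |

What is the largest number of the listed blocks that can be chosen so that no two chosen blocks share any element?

3

Atlas, Comet, Echo are pairwise disjoint (Atlas={1,7}; Comet={10,12}; Echo={4,5,11}).
Every remaining block overlaps one of these, and no 4 of the listed blocks are pairwise disjoint, so 3 is the maximum.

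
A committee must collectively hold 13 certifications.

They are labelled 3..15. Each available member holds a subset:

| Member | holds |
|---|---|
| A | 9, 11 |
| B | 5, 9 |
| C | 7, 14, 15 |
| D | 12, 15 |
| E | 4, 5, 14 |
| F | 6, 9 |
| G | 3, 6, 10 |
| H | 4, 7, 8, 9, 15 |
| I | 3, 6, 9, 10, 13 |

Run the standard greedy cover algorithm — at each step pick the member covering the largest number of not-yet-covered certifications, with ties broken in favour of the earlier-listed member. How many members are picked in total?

Greedy: pick H (covers 5 new) → pick I (covers 4 new) → pick E (covers 2 new) → pick A (covers 1 new) → pick D (covers 1 new). Total picks: 5.

5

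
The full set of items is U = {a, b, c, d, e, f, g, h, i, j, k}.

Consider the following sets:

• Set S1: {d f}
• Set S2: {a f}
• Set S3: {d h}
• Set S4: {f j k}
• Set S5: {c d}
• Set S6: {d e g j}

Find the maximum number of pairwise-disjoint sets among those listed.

2

S2, S6 are pairwise disjoint (S2={a,f}; S6={d,e,g,j}).
Every remaining set overlaps one of these, and no 3 of the listed sets are pairwise disjoint, so 2 is the maximum.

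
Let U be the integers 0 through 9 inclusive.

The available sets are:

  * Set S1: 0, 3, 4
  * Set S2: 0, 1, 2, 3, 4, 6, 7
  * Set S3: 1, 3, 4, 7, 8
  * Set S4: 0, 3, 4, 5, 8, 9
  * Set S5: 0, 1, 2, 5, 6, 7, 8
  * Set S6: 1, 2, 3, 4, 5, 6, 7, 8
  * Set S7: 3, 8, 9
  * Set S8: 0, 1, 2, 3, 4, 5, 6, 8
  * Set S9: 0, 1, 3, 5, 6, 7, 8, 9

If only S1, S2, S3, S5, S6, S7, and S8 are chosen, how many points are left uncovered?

Union of S1, S2, S3, S5, S6, S7, S8 = {0, 1, 2, 3, 4, 5, 6, 7, 8, 9} — that's every point, so 0 are uncovered.

0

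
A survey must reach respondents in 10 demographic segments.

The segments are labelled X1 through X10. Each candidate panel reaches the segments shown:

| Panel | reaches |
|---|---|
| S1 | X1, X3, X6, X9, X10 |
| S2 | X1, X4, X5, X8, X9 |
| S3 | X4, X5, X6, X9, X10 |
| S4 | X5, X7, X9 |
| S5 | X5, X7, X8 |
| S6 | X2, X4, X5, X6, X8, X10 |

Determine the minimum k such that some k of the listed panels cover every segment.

S1 and S5 and S6 together: S1 ∪ S5 ∪ S6 = {X1, X2, X3, X4, X5, X6, X7, X8, X9, X10} — every segment is covered.
Only S6 contains X2, so S6 is forced; the remaining 4 segments need at least 2 more panels (each remaining panel adds at most 3) — so at least 3 panels are needed, and 3 is optimal.

3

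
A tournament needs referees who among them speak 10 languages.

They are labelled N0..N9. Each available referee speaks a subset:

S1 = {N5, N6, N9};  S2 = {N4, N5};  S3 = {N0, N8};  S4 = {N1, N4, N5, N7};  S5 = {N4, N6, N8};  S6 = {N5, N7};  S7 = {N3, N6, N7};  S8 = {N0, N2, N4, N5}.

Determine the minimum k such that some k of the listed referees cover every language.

5

Take {S1, S4, S5, S7, S8}. Their union is {N0, N1, N2, N3, N4, N5, N6, N7, N8, N9}, which is all 10 languages.
No 4 of the 8 referees cover everything (all 70 combinations miss at least one language), so 5 is optimal.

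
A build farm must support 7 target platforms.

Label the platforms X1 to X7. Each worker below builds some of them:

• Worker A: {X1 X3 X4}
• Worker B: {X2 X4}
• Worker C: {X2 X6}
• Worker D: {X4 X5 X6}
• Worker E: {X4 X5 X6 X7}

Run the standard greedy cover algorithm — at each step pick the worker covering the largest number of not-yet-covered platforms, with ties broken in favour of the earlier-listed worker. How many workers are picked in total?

Greedy: pick E (covers 4 new) → pick A (covers 2 new) → pick B (covers 1 new). Total picks: 3.

3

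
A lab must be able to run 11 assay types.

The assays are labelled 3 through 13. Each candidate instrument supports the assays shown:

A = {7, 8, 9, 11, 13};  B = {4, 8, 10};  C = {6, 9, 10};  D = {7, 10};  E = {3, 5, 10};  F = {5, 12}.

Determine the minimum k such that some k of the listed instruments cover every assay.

5

A and B and C and E and F together: A ∪ B ∪ C ∪ E ∪ F = {3, 4, 5, 6, 7, 8, 9, 10, 11, 12, 13} — every assay is covered.
No 4 of the 6 instruments cover everything (all 15 combinations miss at least one assay), so 5 is optimal.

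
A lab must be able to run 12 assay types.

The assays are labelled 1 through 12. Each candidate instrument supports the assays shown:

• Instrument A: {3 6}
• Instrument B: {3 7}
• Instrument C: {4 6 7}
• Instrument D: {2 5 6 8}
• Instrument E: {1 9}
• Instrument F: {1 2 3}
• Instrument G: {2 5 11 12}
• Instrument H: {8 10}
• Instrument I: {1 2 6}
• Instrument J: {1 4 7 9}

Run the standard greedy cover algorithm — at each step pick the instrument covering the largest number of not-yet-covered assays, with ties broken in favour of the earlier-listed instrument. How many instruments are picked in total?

5

Greedy: pick D (covers 4 new) → pick J (covers 4 new) → pick G (covers 2 new) → pick A (covers 1 new) → pick H (covers 1 new). Total picks: 5.
(The true minimum cover uses only 4 instruments, so greedy is not optimal here.)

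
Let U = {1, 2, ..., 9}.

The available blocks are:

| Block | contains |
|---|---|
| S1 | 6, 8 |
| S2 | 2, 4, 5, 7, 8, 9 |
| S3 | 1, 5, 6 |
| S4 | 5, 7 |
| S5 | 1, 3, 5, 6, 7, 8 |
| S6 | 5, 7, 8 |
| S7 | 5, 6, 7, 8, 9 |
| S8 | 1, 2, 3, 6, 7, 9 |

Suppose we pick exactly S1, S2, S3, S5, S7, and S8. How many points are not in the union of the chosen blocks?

0

Union of S1, S2, S3, S5, S7, S8 = {1, 2, 3, 4, 5, 6, 7, 8, 9} — that's every point, so 0 are uncovered.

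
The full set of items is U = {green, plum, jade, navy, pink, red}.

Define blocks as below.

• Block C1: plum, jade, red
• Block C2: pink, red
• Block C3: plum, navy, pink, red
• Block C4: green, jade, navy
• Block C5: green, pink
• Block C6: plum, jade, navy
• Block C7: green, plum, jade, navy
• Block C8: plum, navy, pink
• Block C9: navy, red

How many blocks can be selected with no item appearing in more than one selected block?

C2, C7 are pairwise disjoint (C2={pink,red}; C7={green,plum,jade,navy}).
Every remaining block overlaps one of these, and no 3 of the listed blocks are pairwise disjoint, so 2 is the maximum.

2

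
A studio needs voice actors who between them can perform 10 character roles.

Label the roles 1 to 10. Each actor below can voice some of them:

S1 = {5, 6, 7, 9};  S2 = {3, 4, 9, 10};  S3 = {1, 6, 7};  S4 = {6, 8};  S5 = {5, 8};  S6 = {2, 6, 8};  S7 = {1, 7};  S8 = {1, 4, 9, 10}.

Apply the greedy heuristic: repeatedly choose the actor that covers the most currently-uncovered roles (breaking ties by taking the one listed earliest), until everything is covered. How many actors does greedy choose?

4

Greedy: pick S1 (covers 4 new) → pick S2 (covers 3 new) → pick S6 (covers 2 new) → pick S3 (covers 1 new). Total picks: 4.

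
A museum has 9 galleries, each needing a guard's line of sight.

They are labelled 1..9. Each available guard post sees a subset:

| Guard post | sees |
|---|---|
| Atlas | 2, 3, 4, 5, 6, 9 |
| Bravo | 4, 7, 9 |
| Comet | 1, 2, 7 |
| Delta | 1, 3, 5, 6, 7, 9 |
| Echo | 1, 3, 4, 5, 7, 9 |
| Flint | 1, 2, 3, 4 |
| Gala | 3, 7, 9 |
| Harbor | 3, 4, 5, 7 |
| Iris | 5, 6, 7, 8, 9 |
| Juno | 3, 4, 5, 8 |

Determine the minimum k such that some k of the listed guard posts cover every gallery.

2

Flint and Iris together: Flint ∪ Iris = {1, 2, 3, 4, 5, 6, 7, 8, 9} — every gallery is covered.
No single guard post has all 9 galleries (the largest, Atlas, has 6), so 2 is optimal.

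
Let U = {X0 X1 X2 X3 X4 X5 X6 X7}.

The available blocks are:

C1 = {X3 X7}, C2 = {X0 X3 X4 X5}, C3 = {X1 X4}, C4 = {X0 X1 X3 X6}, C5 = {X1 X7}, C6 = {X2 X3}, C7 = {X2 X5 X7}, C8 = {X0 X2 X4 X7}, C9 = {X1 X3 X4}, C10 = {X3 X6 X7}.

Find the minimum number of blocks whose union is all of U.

C4 and C7 and C9 together: C4 ∪ C7 ∪ C9 = {X0, X1, X2, X3, X4, X5, X6, X7} — every point is covered.
No 2 of the 10 blocks cover everything (all 45 combinations miss at least one point), so 3 is optimal.

3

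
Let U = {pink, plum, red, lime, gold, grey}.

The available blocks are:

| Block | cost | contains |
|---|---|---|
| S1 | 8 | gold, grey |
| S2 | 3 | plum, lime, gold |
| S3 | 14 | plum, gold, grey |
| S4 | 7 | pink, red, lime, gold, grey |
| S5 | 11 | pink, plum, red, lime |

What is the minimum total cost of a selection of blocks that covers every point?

10

S2, S4 together cover every point (S2 ∪ S4 = {pink, plum, red, lime, gold, grey}); total cost 3 + 7 = 10.
No covering selection has total cost below 10.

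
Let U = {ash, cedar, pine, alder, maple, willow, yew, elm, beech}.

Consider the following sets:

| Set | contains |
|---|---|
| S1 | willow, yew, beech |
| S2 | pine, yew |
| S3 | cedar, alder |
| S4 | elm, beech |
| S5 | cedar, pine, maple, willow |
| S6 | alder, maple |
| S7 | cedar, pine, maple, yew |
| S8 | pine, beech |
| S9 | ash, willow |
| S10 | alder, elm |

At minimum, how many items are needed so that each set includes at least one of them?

4

The 4 items {pine, alder, willow, elm} hit every set.
The sets S2, S4, S6, S9 are pairwise disjoint, so any hitting set needs a separate item for each — at least 4. Hence 4 is optimal.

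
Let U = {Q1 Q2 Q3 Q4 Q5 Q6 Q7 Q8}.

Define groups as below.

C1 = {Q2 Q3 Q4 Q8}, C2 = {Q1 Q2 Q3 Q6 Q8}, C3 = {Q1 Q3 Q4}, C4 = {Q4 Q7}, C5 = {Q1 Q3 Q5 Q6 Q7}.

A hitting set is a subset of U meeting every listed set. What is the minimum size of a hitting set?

H = {Q4, Q6} meets every group (each contains at least one member of H), and |H| = 2.
The groups C2, C4 are pairwise disjoint, so any hitting set needs a separate point for each — at least 2. Hence 2 is optimal.

2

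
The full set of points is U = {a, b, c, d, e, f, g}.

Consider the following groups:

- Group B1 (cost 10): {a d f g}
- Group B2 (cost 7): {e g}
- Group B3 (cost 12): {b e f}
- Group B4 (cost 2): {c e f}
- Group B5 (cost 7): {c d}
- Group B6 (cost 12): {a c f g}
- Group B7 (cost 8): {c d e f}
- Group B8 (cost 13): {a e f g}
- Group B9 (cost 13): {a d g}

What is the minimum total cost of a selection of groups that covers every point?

B1, B3, B4 together cover every point (B1 ∪ B3 ∪ B4 = {a, b, c, d, e, f, g}); total cost 10 + 12 + 2 = 24.
No covering selection has total cost below 24.

24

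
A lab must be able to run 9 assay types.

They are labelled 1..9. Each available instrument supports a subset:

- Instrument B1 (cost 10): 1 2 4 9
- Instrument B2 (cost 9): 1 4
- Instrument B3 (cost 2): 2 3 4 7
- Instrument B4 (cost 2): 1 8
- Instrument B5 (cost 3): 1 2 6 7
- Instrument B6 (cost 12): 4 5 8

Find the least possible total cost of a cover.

27

B1, B3, B5, B6 together cover every assay (B1 ∪ B3 ∪ B5 ∪ B6 = {1, 2, 3, 4, 5, 6, 7, 8, 9}); total cost 10 + 2 + 3 + 12 = 27.
The greedy pick B3, B4, B5, B1, B6 costs 29; no covering selection beats 27.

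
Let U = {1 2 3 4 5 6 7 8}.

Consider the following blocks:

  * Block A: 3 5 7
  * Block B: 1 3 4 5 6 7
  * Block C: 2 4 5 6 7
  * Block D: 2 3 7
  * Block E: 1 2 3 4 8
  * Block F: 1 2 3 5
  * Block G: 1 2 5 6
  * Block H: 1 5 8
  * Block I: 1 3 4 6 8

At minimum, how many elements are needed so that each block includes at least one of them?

Take T = {3, 5}. Each listed block contains at least one of these, so T is a hitting set of size 2.
The blocks D, H are pairwise disjoint, so any hitting set needs a separate element for each — at least 2. Hence 2 is optimal.

2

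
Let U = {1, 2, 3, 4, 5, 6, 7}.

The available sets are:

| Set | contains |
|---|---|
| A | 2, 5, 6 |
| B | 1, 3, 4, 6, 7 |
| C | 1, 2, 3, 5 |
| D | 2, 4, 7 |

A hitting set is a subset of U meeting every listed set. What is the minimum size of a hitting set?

The 2 items {2, 4} hit every set.
No single item lies in every set, so at least 2 are needed and 2 is optimal.

2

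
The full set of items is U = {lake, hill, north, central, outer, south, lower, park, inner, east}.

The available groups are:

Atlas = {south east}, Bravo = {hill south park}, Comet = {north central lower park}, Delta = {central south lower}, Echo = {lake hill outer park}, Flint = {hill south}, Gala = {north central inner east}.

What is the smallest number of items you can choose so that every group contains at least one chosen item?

Take H = {hill, lower, east}. Each listed group contains at least one of these, so H is a hitting set of size 3.
No choice of 2 items meets every group, so 3 is the minimum.

3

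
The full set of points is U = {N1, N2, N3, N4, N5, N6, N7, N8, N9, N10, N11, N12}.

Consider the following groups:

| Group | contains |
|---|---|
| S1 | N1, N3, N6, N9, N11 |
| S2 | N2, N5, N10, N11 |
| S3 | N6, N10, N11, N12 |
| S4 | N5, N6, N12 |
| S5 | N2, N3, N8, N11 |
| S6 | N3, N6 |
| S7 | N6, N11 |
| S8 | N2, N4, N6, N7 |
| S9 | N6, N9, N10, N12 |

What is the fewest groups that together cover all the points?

S1 and S2 and S4 and S5 and S8 together: S1 ∪ S2 ∪ S4 ∪ S5 ∪ S8 = {N1, N2, N3, N4, N5, N6, N7, N8, N9, N10, N11, N12} — every point is covered.
No 4 of the 9 groups cover everything (all 126 combinations miss at least one point), so 5 is optimal.

5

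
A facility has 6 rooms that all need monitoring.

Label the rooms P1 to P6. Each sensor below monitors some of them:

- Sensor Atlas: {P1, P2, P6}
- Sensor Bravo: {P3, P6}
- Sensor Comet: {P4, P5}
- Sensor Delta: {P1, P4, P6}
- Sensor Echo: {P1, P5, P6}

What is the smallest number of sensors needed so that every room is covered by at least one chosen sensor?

Take {Atlas, Bravo, Comet}. Their union is {P1, P2, P3, P4, P5, P6}, which is all 6 rooms.
Only Atlas contains P2, so Atlas is forced; the remaining 3 rooms need at least 2 more sensors (each remaining sensor adds at most 2) — so at least 3 sensors are needed, and 3 is optimal.

3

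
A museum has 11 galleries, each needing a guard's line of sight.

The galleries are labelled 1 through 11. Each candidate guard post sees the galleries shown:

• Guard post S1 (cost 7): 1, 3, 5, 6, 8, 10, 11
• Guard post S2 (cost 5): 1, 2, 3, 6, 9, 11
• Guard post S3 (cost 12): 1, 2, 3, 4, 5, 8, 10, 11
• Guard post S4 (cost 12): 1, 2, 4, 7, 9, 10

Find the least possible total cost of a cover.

S1, S4 together cover every gallery (S1 ∪ S4 = {1, 2, 3, 4, 5, 6, 7, 8, 9, 10, 11}); total cost 7 + 12 = 19.
The greedy pick S2, S1, S4 costs 24; no covering selection beats 19.

19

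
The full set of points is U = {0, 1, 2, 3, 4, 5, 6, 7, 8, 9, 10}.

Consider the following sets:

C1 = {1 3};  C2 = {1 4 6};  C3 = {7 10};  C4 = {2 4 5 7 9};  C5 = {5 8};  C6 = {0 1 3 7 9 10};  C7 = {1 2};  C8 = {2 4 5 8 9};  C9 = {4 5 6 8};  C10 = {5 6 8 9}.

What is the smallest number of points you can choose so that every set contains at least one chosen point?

Take H = {1, 5, 10}. Each listed set contains at least one of these, so H is a hitting set of size 3.
The sets C1, C3, C8 are pairwise disjoint, so any hitting set needs a separate point for each — at least 3. Hence 3 is optimal.

3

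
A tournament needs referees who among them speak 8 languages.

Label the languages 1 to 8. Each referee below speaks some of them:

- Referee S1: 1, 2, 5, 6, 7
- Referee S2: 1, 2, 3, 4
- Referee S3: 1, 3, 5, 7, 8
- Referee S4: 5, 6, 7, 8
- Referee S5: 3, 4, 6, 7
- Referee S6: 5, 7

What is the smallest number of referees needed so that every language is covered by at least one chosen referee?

2

S2 and S4 together: S2 ∪ S4 = {1, 2, 3, 4, 5, 6, 7, 8} — every language is covered.
No single referee has all 8 languages (the largest, S1, has 5), so 2 is optimal.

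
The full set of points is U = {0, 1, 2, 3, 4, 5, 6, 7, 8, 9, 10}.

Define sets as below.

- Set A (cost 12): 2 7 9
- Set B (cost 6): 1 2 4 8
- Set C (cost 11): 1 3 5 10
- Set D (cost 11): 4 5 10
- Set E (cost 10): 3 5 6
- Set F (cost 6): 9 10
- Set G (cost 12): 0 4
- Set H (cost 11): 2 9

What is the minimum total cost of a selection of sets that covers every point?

46

A, B, E, F, G together cover every point (A ∪ B ∪ E ∪ F ∪ G = {0, 1, 2, 3, 4, 5, 6, 7, 8, 9, 10}); total cost 12 + 6 + 10 + 6 + 12 = 46.
No covering selection has total cost below 46.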